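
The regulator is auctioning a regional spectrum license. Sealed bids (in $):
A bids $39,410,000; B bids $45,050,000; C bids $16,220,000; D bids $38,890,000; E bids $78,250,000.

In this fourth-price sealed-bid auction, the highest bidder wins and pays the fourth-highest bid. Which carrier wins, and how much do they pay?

Rule: the highest bidder wins and pays the fourth-highest bid.
Bids ranked: 78,250,000 (E) > 45,050,000 (B) > 39,410,000 (A) > 38,890,000 (D) > 16,220,000 (C)
E wins; payment is bid #4 in the ranking = $38,890,000.

E pays $38,890,000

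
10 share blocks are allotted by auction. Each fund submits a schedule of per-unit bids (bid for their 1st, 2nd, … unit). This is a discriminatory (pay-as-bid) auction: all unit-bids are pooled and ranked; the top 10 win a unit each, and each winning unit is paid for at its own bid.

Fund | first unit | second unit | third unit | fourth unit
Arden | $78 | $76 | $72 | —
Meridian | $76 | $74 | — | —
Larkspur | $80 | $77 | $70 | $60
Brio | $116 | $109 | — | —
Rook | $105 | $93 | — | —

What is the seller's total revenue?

Pooled unit-bids ranked (top 10): 116 (Brio-1), 109 (Brio-2), 105 (Rook-1), 93 (Rook-2), 80 (Larkspur-1), 78 (Arden-1), 77 (Larkspur-2), 76 (Arden-2), 76 (Meridian-1), 74 (Meridian-2)
Next rejected bid: $72 (not a price — pay-as-bid).
Each winning unit pays its own bid.
Revenue = 116 + 109 + 105 + 93 + 80 + 78 + 77 + 76 + 76 + 74 = $884.

Total revenue: $884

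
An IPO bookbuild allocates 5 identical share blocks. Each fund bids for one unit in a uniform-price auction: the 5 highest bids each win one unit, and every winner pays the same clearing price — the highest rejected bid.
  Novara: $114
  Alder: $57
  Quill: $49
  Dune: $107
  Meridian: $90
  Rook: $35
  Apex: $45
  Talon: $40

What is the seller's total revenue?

Ordering the bids: 114 (Novara), 107 (Dune), 90 (Meridian), 57 (Alder), 49 (Quill), 45 (Apex), 40 (Talon), …
The 5 highest are Novara, Dune, Meridian, Alder, Quill.
Highest unsuccessful bid: $45 → clearing price.
Total revenue = 5 × $45 = $225.

Total revenue: $225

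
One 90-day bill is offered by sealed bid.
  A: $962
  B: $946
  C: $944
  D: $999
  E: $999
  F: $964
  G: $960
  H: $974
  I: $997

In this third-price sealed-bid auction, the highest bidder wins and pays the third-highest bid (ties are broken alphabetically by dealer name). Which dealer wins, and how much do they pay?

Bids in order: 999 (D) > 999 (E) > 997 (I) > 974 (H) > 964 (F) > 962 (A) > …
Tie at $999 → D wins by tie-break.
D wins; payment is bid #3 in the ranking = $997.

D pays $997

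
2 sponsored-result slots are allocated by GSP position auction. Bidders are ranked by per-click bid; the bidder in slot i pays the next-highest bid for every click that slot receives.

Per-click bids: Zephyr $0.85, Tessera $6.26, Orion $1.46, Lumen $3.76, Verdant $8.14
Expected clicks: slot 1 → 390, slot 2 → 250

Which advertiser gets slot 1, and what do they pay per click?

Verdant; $6.26 per click

Sorting advertisers: $8.14 (Verdant) > $6.26 (Tessera) > $3.76 (Lumen) > …
Slot 1 goes to the first-ranked bidder, Verdant, who pays the next bid down: $6.26/click.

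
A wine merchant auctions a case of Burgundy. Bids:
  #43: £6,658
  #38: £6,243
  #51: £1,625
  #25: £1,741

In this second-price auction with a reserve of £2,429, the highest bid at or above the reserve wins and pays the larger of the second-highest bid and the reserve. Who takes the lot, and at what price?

#43 pays £6,243

Bids ranked: 6,658 (#43) > 6,243 (#38) > 1,741 (#25) > 1,625 (#51)
Highest eligible bid: #43 at £6,658.
Second-highest bid £6,243 exceeds the reserve £2,429 → payment £6,243.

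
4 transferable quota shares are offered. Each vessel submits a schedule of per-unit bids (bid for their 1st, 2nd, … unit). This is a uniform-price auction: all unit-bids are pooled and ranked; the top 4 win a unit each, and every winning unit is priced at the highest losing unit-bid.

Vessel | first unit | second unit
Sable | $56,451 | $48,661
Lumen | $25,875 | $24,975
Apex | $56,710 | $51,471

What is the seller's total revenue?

Pooled unit-bids ranked (top 4): 56,710 (Apex-1), 56,451 (Sable-1), 51,471 (Apex-2), 48,661 (Sable-2)
The (k+1)-th unit-bid is $25,875.
Allocation: Apex 2, Sable 2. Every unit priced at $25,875.
Revenue = 4 × 25,875 = $103,500.

Total revenue: $103,500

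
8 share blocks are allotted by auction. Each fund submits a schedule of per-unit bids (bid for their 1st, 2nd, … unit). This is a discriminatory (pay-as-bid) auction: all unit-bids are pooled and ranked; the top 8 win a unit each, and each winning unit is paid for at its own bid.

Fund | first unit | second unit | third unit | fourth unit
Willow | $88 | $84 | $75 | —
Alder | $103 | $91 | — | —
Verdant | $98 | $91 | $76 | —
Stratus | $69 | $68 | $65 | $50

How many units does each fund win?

Alder 2, Verdant 3, Willow 3

Pooled unit-bids ranked (top 8): 103 (Alder-1), 98 (Verdant-1), 91 (Alder-2), 91 (Verdant-2), 88 (Willow-1), 84 (Willow-2), 76 (Verdant-3), 75 (Willow-3)
Next rejected bid: $69 (not a price — pay-as-bid).
Allocation: Alder 2, Verdant 3, Willow 3.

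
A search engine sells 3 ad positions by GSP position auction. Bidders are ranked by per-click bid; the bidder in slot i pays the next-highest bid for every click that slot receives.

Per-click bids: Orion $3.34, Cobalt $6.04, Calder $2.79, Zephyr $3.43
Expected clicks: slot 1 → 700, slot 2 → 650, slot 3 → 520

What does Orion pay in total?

Orion pays $1450.80

Ranked by bid: $6.04 (Cobalt) > $3.43 (Zephyr) > $3.34 (Orion) > $2.79 (Calder)
Orion holds slot 3 → pays next bid $2.79 × 520 clicks = $1450.80.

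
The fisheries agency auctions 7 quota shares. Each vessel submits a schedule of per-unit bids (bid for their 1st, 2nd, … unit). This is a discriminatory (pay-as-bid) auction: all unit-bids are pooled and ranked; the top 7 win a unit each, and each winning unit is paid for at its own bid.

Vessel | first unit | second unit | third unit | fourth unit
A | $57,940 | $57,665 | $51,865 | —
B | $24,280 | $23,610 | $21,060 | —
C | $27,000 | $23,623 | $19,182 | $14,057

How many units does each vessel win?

A 3, B 2, C 2

Pooled unit-bids ranked (top 7): 57,940 (A-1), 57,665 (A-2), 51,865 (A-3), 27,000 (C-1), 24,280 (B-1), 23,623 (C-2), 23,610 (B-2)
Next rejected bid: $21,060 (not a price — pay-as-bid).
Allocation: A 3, B 2, C 2.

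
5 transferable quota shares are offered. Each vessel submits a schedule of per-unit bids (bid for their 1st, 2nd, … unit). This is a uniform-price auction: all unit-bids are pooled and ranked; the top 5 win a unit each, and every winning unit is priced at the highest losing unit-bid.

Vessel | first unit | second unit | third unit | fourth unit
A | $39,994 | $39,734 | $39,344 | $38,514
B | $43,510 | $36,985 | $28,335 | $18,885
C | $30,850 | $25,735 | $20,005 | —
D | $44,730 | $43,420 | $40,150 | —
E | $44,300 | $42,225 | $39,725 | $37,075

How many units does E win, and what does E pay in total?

All unit-bids, highest first — top 5: 44,730 (D-1), 44,300 (E-1), 43,510 (B-1), 43,420 (D-2), 42,225 (E-2)
First bid not allocated: $40,150.
E wins 2 unit(s) at $40,150 each.

E: 2 units, pays $80,300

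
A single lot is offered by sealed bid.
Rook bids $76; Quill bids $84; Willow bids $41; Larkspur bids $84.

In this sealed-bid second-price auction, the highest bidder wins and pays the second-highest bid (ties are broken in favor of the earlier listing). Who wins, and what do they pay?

Quill pays $84

Rule: the highest bidder wins and pays the second-highest bid.
Bids in order: 84 (Quill) > 84 (Larkspur) > 76 (Rook) > 41 (Willow)
Tie at $84 → Quill wins by tie-break.
Quill wins with the highest bid; price is set by the runner-up at $84.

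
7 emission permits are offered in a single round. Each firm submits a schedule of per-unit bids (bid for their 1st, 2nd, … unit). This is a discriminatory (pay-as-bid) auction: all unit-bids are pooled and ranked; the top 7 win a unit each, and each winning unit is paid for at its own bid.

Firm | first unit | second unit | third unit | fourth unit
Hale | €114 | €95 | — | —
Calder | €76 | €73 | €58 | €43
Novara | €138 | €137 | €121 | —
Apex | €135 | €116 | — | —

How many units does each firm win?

Merging the schedules and taking the best 7: 138 (Novara-1), 137 (Novara-2), 135 (Apex-1), 121 (Novara-3), 116 (Apex-2), 114 (Hale-1), 95 (Hale-2)
Next rejected bid: €76 (not a price — pay-as-bid).
Allocation: Apex 2, Hale 2, Novara 3.

Apex 2, Hale 2, Novara 3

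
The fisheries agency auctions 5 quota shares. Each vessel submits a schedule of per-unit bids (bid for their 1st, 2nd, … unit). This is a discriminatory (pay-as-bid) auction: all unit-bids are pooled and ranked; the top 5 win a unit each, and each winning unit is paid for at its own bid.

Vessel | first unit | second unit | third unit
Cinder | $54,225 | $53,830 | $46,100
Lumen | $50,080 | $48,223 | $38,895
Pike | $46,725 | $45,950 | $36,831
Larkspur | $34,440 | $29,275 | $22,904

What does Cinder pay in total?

Pooled unit-bids ranked (top 5): 54,225 (Cinder-1), 53,830 (Cinder-2), 50,080 (Lumen-1), 48,223 (Lumen-2), 46,725 (Pike-1)
Next rejected bid: $46,100 (not a price — pay-as-bid).
Cinder's winning unit-bids: 54,225 + 53,830 = $108,055.

Cinder pays $108,055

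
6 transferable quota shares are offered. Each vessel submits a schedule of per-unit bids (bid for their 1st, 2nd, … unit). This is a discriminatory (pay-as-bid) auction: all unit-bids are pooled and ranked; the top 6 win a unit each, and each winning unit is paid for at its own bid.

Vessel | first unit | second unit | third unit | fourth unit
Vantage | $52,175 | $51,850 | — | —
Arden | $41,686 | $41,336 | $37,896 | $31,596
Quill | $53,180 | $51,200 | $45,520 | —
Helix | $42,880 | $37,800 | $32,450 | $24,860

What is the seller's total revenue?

Merging the schedules and taking the best 6: 53,180 (Quill-1), 52,175 (Vantage-1), 51,850 (Vantage-2), 51,200 (Quill-2), 45,520 (Quill-3), 42,880 (Helix-1)
Next rejected bid: $41,686 (not a price — pay-as-bid).
Each winning unit pays its own bid.
Revenue = 53,180 + 52,175 + 51,850 + 51,200 + 45,520 + 42,880 = $296,805.

Total revenue: $296,805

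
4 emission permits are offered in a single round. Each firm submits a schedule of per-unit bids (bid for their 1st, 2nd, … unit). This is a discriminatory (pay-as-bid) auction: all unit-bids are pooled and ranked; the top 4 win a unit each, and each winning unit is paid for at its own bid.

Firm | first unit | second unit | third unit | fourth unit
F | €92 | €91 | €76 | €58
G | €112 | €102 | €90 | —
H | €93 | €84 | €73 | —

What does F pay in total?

F pays €92

Pooled unit-bids ranked (top 4): 112 (G-1), 102 (G-2), 93 (H-1), 92 (F-1)
Next rejected bid: €91 (not a price — pay-as-bid).
F's winning unit-bids: 92 = €92.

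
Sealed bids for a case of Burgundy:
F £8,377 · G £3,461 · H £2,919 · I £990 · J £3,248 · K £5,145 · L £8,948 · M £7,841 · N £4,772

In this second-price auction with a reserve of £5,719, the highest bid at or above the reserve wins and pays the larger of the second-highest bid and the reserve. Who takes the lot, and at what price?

L pays £8,377

Sorting bids: 8,948 (L) > 8,377 (F) > 7,841 (M) > 5,145 (K) > 4,772 (N) > 3,461 (G) > …
L has the top bid at or above the reserve (£8,948).
Second-highest bid £8,377 exceeds the reserve £5,719 → payment £8,377.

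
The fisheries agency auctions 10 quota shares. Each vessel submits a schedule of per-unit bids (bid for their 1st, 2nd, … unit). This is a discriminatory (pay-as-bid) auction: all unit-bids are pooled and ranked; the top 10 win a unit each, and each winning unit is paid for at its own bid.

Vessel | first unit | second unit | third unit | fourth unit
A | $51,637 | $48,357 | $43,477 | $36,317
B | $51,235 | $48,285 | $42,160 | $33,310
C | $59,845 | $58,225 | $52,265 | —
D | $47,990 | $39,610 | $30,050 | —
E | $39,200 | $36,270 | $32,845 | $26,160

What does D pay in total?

D pays $47,990

Pooled unit-bids ranked (top 10): 59,845 (C-1), 58,225 (C-2), 52,265 (C-3), 51,637 (A-1), 51,235 (B-1), 48,357 (A-2), 48,285 (B-2), 47,990 (D-1), 43,477 (A-3), 42,160 (B-3)
Next rejected bid: $39,610 (not a price — pay-as-bid).
D's winning unit-bids: 47,990 = $47,990.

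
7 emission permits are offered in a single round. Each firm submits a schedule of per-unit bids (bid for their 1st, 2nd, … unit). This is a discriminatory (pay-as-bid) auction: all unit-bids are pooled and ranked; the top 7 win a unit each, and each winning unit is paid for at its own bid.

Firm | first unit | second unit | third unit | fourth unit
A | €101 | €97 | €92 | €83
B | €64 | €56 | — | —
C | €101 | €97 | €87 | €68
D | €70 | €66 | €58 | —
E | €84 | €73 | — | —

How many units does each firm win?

All unit-bids, highest first — top 7: 101 (A-1), 101 (C-1), 97 (A-2), 97 (C-2), 92 (A-3), 87 (C-3), 84 (E-1)
Next rejected bid: €83 (not a price — pay-as-bid).
Allocation: A 3, C 3, E 1.

A 3, C 3, E 1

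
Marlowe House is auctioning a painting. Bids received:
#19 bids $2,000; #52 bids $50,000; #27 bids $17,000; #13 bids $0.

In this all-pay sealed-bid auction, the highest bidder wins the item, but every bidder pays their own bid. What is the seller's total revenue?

Rule: the highest bidder wins the item, but every bidder pays their own bid.
Bids in order: 50,000 (#52) > 17,000 (#27) > 2,000 (#19) > 0 (#13)
#52 wins with the top bid; all bids are sunk regardless.
Every bidder forfeits their bid regardless of winning.
Revenue = 2,000 + 50,000 + 17,000 + 0 = $69,000.

Total revenue: $69,000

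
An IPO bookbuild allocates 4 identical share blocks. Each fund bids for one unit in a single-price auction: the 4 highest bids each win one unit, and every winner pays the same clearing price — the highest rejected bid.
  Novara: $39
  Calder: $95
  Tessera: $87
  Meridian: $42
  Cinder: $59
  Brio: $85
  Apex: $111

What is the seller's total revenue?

Total revenue: $236

Bids ranked high→low: 111 (Apex), 95 (Calder), 87 (Tessera), 85 (Brio), 59 (Cinder), 42 (Meridian), …
Winners (4 units): Apex, Calder, Tessera, Brio.
Clearing price = highest rejected bid = $59.
Total revenue = 4 × $59 = $236.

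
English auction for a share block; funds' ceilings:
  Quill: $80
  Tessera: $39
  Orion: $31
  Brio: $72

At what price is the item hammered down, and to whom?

Ascending (English) auction: the price rises until one bidder remains; the winner pays the price at which the last rival dropped out.
Sorting limits: 80 (Quill) > 72 (Brio) > 39 (Tessera) > 31 (Orion)
Bidding ends when Brio exits at $72; Quill takes it.

Quill wins at $72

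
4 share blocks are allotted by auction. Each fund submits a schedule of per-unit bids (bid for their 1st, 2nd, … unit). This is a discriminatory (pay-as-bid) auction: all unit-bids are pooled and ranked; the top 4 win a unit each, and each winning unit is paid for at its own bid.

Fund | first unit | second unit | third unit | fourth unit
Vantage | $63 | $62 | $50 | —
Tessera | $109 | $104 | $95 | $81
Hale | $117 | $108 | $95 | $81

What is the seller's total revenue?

Total revenue: $438

All unit-bids, highest first — top 4: 117 (Hale-1), 109 (Tessera-1), 108 (Hale-2), 104 (Tessera-2)
Next rejected bid: $95 (not a price — pay-as-bid).
Each winning unit pays its own bid.
Revenue = 117 + 109 + 108 + 104 = $438.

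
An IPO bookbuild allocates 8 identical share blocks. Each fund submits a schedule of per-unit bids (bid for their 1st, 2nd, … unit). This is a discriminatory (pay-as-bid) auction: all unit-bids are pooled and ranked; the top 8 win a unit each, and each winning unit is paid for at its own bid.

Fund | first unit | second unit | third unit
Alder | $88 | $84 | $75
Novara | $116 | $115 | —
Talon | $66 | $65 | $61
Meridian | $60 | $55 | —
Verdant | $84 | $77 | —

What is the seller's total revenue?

Merging the schedules and taking the best 8: 116 (Novara-1), 115 (Novara-2), 88 (Alder-1), 84 (Alder-2), 84 (Verdant-1), 77 (Verdant-2), 75 (Alder-3), 66 (Talon-1)
Next rejected bid: $65 (not a price — pay-as-bid).
Each winning unit pays its own bid.
Revenue = 116 + 115 + 88 + 84 + 84 + 77 + 75 + 66 = $705.

Total revenue: $705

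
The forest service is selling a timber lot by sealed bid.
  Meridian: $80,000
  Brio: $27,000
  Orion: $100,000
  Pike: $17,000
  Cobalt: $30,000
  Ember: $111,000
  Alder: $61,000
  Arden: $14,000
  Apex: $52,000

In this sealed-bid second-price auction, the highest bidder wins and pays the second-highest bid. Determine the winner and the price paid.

Ember pays $100,000

Sorting bids: 111,000 (Ember) > 100,000 (Orion) > 80,000 (Meridian) > 61,000 (Alder) > 52,000 (Apex) > 30,000 (Cobalt) > …
Second-price: Ember pays Orion's bid of $100,000.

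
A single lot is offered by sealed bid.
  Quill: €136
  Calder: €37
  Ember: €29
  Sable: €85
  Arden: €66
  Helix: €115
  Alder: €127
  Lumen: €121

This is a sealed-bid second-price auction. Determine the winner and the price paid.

Sealed-bid second-price auction: the highest bidder wins and pays the second-highest bid.
Bids ranked: 136 (Quill) > 127 (Alder) > 121 (Lumen) > 115 (Helix) > 85 (Sable) > 66 (Arden) > …
Quill wins with the highest bid; price is set by the runner-up at €127.

Quill pays €127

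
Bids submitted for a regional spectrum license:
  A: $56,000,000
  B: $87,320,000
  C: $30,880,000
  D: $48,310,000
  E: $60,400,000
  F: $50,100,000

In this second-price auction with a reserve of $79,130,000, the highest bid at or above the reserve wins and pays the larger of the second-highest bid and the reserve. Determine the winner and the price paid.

B pays $79,130,000

Bids ranked: 87,320,000 (B) > 60,400,000 (E) > 56,000,000 (A) > 50,100,000 (F) > 48,310,000 (D) > 30,880,000 (C)
B has the top bid at or above the reserve ($87,320,000).
Second-highest bid $60,400,000 is below the reserve $79,130,000, so the reserve binds → payment $79,130,000.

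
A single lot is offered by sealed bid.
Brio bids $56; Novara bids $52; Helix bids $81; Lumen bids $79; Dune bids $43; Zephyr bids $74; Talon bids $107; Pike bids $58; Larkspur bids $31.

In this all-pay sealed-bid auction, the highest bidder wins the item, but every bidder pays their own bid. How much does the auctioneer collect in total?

Bids ranked: 107 (Talon) > 81 (Helix) > 79 (Lumen) > 74 (Zephyr) > 58 (Pike) > 56 (Brio) > …
Talon wins with the top bid; all bids are sunk regardless.
Every bidder forfeits their bid regardless of winning.
Revenue = 56 + 52 + 81 + 79 + 43 + 74 + 107 + 58 + 31 = $581.

Total revenue: $581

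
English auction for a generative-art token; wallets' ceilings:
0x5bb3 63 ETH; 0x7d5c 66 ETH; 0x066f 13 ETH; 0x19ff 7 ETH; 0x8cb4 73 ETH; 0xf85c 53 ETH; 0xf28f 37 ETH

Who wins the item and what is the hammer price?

0x8cb4 wins at 66 ETH

Limits ranked: 73 (0x8cb4) > 66 (0x7d5c) > 63 (0x5bb3) > 53 (0xf85c) > 37 (0xf28f) > 13 (0x066f) > …
0x7d5c is the last rival to drop out, at 66 ETH; 0x8cb4 remains and wins at that price.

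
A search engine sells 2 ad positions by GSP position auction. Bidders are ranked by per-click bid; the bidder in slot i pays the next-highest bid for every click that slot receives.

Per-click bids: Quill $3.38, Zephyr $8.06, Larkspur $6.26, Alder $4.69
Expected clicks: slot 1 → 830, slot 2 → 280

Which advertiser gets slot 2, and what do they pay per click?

Ranked by bid: $8.06 (Zephyr) > $6.26 (Larkspur) > $4.69 (Alder) > …
Slot 2 goes to the second-ranked bidder, Larkspur, who pays the next bid down: $4.69/click.

Larkspur; $4.69 per click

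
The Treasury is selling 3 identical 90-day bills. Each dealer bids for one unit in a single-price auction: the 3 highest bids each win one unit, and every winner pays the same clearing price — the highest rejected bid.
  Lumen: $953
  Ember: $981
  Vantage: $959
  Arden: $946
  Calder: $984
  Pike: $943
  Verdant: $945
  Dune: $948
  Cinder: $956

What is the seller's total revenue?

Total revenue: $2,868

Ordering the bids: 984 (Calder), 981 (Ember), 959 (Vantage), 956 (Cinder), 953 (Lumen), …
Winners (3 units): Calder, Ember, Vantage.
Highest unsuccessful bid: $956 → clearing price.
Total revenue = 3 × $956 = $2,868.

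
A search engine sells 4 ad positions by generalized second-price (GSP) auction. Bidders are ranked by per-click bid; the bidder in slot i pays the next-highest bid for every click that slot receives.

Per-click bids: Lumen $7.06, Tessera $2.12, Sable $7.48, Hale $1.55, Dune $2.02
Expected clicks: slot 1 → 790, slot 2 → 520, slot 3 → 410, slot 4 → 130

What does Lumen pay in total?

Lumen pays $1102.40

Per-click bids in order: $7.48 (Sable) > $7.06 (Lumen) > $2.12 (Tessera) > $2.02 (Dune) > $1.55 (Hale)
Lumen holds slot 2 → pays next bid $2.12 × 520 clicks = $1102.40.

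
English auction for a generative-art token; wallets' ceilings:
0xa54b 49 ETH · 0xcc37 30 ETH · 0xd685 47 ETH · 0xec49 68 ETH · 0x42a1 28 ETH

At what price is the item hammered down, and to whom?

Ascending (English) auction: the price rises until one bidder remains; the winner pays the price at which the last rival dropped out.
Limits ranked: 68 (0xec49) > 49 (0xa54b) > 47 (0xd685) > 30 (0xcc37) > 28 (0x42a1)
Once the price passes 49 ETH, only 0xec49 is left; the hammer falls at 0xa54b's limit of 49 ETH.

0xec49 wins at 49 ETH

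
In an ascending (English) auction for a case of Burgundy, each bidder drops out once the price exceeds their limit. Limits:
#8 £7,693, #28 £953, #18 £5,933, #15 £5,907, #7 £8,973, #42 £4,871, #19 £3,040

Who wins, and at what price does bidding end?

#7 wins at £7,693

Ascending (English) auction: the price rises until one bidder remains; the winner pays the price at which the last rival dropped out.
Limits in order: 8,973 (#7) > 7,693 (#8) > 5,933 (#18) > 5,907 (#15) > 4,871 (#42) > 3,040 (#19) > …
#8 is the last rival to drop out, at £7,693; #7 remains and wins at that price.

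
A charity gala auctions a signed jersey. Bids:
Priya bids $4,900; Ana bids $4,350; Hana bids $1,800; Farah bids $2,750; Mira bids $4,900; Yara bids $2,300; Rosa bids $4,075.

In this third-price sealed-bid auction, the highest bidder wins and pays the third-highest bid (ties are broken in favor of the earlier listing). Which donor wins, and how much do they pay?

Priya pays $4,350

Bids ranked: 4,900 (Priya) > 4,900 (Mira) > 4,350 (Ana) > 4,075 (Rosa) > 2,750 (Farah) > 2,300 (Yara) > …
Priya and Mira tie at $4,900; tie-break gives it to Priya.
Priya wins; payment is bid #3 in the ranking = $4,350.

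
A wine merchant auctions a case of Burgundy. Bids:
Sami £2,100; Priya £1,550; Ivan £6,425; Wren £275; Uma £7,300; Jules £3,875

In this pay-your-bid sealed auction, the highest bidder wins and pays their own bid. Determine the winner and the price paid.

Sorting bids: 7,300 (Uma) > 6,425 (Ivan) > 3,875 (Jules) > 2,100 (Sami) > 1,550 (Priya) > 275 (Wren)
Uma is highest → pays own bid, £7,300.

Uma pays £7,300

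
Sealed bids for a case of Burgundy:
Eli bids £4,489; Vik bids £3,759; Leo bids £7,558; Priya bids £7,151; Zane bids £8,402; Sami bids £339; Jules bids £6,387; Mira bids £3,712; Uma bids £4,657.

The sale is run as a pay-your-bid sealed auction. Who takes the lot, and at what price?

Sorting bids: 8,402 (Zane) > 7,558 (Leo) > 7,151 (Priya) > 6,387 (Jules) > 4,657 (Uma) > 4,489 (Eli) > …
Zane is highest → pays own bid, £8,402.

Zane pays £8,402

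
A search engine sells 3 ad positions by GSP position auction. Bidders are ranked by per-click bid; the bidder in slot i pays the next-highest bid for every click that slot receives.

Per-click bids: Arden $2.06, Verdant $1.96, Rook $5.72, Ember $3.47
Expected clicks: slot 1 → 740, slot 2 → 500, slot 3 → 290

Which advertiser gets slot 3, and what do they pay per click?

Per-click bids in order: $5.72 (Rook) > $3.47 (Ember) > $2.06 (Arden) > $1.96 (Verdant)
Slot 3 goes to the third-ranked bidder, Arden, who pays the next bid down: $1.96/click.

Arden; $1.96 per click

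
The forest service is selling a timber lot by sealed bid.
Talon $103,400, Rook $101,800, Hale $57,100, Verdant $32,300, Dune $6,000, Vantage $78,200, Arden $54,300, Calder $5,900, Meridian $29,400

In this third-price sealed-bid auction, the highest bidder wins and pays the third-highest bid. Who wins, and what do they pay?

Talon pays $78,200

Third-price sealed-bid auction: the highest bidder wins and pays the third-highest bid.
Bids in order: 103,400 (Talon) > 101,800 (Rook) > 78,200 (Vantage) > 57,100 (Hale) > 54,300 (Arden) > 32,300 (Verdant) > …
Talon wins; payment is bid #3 in the ranking = $78,200.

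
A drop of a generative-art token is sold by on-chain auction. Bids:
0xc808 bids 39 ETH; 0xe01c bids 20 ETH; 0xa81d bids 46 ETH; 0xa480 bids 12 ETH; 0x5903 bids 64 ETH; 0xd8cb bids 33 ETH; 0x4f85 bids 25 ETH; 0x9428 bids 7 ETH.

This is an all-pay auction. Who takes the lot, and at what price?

Sorting bids: 64 (0x5903) > 46 (0xa81d) > 39 (0xc808) > 33 (0xd8cb) > 25 (0x4f85) > 20 (0xe01c) > …
0x5903 wins with the top bid; all bids are sunk regardless.

0x5903 pays 64 ETH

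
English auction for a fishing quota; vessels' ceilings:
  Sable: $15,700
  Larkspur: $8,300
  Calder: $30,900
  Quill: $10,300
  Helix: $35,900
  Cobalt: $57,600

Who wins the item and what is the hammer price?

Ascending (English) auction: the price rises until one bidder remains; the winner pays the price at which the last rival dropped out.
Limits in order: 57,600 (Cobalt) > 35,900 (Helix) > 30,900 (Calder) > 15,700 (Sable) > 10,300 (Quill) > 8,300 (Larkspur)
Bidding ends when Helix exits at $35,900; Cobalt takes it.

Cobalt wins at $35,900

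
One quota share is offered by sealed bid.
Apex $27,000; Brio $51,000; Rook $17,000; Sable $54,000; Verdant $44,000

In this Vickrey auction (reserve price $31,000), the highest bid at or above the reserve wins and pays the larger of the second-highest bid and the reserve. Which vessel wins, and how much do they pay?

Sable pays $51,000

Bids ranked: 54,000 (Sable) > 51,000 (Brio) > 44,000 (Verdant) > 27,000 (Apex) > 17,000 (Rook)
Sable has the top bid at or above the reserve ($54,000).
max(second-highest $51,000, reserve $31,000) = $51,000; the reserve does not bind.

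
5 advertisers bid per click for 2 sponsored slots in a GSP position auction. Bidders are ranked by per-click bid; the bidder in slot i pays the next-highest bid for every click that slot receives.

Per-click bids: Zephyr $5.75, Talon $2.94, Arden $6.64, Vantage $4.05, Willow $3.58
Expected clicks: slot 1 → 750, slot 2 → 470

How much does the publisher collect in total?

Ranked by bid: $6.64 (Arden) > $5.75 (Zephyr) > $4.05 (Vantage) > …
Slot 1: Arden pays $5.75 × 750 = $4312.50
Slot 2: Zephyr pays $4.05 × 470 = $1903.50
Total = $6216.00

Total revenue: $6216.00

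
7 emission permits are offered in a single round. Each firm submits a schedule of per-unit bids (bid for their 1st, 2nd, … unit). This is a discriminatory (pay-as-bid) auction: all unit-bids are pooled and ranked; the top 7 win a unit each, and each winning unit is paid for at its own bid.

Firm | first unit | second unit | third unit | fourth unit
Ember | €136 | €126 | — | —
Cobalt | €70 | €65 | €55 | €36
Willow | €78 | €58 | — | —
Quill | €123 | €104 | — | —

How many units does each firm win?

Merging the schedules and taking the best 7: 136 (Ember-1), 126 (Ember-2), 123 (Quill-1), 104 (Quill-2), 78 (Willow-1), 70 (Cobalt-1), 65 (Cobalt-2)
Next rejected bid: €58 (not a price — pay-as-bid).
Allocation: Cobalt 2, Ember 2, Quill 2, Willow 1.

Cobalt 2, Ember 2, Quill 2, Willow 1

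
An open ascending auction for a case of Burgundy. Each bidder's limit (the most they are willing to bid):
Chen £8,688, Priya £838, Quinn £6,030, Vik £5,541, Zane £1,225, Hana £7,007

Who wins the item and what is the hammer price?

Sorting limits: 8,688 (Chen) > 7,007 (Hana) > 6,030 (Quinn) > 5,541 (Vik) > 1,225 (Zane) > 838 (Priya)
Hana is the last rival to drop out, at £7,007; Chen remains and wins at that price.

Chen wins at £7,007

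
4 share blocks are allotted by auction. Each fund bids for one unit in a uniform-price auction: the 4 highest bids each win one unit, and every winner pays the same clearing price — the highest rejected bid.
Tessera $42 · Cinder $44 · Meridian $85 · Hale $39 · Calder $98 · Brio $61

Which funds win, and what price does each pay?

Ordering the bids: 98 (Calder), 85 (Meridian), 61 (Brio), 44 (Cinder), 42 (Tessera), 39 (Hale)
The 4 highest are Calder, Meridian, Brio, Cinder.
Clearing price = highest rejected bid = $42.

Calder, Meridian, Brio, Cinder; each pays $42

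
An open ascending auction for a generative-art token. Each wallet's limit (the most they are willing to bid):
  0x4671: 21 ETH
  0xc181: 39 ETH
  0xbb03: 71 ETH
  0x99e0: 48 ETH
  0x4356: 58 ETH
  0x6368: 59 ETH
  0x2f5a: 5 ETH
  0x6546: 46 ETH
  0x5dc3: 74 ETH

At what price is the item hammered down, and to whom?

Sorting limits: 74 (0x5dc3) > 71 (0xbb03) > 59 (0x6368) > 58 (0x4356) > 48 (0x99e0) > 46 (0x6546) > …
Once the price passes 71 ETH, only 0x5dc3 is left; the hammer falls at 0xbb03's limit of 71 ETH.

0x5dc3 wins at 71 ETH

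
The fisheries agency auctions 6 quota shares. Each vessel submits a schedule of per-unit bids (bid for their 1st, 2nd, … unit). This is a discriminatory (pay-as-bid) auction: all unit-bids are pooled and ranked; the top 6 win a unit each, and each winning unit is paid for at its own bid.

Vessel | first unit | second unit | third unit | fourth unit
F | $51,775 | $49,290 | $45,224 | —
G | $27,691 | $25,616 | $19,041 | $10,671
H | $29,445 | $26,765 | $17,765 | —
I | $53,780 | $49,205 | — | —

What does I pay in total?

I pays $102,985

All unit-bids, highest first — top 6: 53,780 (I-1), 51,775 (F-1), 49,290 (F-2), 49,205 (I-2), 45,224 (F-3), 29,445 (H-1)
Next rejected bid: $27,691 (not a price — pay-as-bid).
I's winning unit-bids: 53,780 + 49,205 = $102,985.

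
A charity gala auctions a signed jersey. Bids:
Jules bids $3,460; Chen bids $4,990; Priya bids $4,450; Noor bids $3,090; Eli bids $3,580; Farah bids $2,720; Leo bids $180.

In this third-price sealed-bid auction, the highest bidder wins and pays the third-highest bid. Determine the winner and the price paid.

Chen pays $3,580

Rule: the highest bidder wins and pays the third-highest bid.
Bids in order: 4,990 (Chen) > 4,450 (Priya) > 3,580 (Eli) > 3,460 (Jules) > 3,090 (Noor) > 2,720 (Farah) > …
Chen is highest; pays the third-highest bid, $3,580.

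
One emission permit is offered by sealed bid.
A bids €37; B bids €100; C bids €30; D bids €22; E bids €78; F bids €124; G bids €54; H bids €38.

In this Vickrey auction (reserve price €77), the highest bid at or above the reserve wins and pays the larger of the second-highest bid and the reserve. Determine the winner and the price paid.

F pays €100

Bids ranked: 124 (F) > 100 (B) > 78 (E) > 54 (G) > 38 (H) > 37 (A) > …
Highest eligible bid: F at €124.
Second-highest bid €100 exceeds the reserve €77 → payment €100.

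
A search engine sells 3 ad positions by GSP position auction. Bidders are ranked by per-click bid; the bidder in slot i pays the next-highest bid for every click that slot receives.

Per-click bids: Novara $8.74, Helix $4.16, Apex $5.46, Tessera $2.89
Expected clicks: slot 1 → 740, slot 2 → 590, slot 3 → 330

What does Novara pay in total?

Sorting advertisers: $8.74 (Novara) > $5.46 (Apex) > $4.16 (Helix) > $2.89 (Tessera)
Novara holds slot 1 → pays next bid $5.46 × 740 clicks = $4040.40.

Novara pays $4040.40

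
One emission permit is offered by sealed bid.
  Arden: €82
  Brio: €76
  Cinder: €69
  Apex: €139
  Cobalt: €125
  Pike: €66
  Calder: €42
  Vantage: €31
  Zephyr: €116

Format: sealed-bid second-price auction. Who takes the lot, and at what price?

Bids in order: 139 (Apex) > 125 (Cobalt) > 116 (Zephyr) > 82 (Arden) > 76 (Brio) > 69 (Cinder) > …
Second-price: Apex pays Cobalt's bid of €125.

Apex pays €125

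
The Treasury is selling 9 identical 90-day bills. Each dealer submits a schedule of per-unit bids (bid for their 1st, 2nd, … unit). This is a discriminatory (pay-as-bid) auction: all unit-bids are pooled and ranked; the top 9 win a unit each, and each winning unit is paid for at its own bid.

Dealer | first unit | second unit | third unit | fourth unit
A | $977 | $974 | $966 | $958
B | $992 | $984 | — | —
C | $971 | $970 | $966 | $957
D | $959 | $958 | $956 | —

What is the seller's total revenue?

Total revenue: $8,759

Merging the schedules and taking the best 9: 992 (B-1), 984 (B-2), 977 (A-1), 974 (A-2), 971 (C-1), 970 (C-2), 966 (A-3), 966 (C-3), 959 (D-1)
Next rejected bid: $958 (not a price — pay-as-bid).
Each winning unit pays its own bid.
Revenue = 992 + 984 + 977 + 974 + 971 + 970 + 966 + 966 + 959 = $8,759.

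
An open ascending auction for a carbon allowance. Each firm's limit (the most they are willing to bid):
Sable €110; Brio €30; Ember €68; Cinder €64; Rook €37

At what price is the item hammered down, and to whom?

Sorting limits: 110 (Sable) > 68 (Ember) > 64 (Cinder) > 37 (Rook) > 30 (Brio)
Once the price passes €68, only Sable is left; the hammer falls at Ember's limit of €68.

Sable wins at €68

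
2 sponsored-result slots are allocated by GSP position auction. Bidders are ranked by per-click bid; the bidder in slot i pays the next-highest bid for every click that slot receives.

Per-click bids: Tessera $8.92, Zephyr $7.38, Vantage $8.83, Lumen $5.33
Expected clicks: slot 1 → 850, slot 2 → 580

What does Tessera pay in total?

Sorting advertisers: $8.92 (Tessera) > $8.83 (Vantage) > $7.38 (Zephyr) > …
Tessera holds slot 1 → pays next bid $8.83 × 850 clicks = $7505.50.

Tessera pays $7505.50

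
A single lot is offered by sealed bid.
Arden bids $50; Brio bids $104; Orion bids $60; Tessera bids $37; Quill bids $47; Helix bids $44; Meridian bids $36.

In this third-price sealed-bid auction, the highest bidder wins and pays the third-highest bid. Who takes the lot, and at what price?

Bids in order: 104 (Brio) > 60 (Orion) > 50 (Arden) > 47 (Quill) > 44 (Helix) > 37 (Tessera) > …
Brio is highest; pays the third-highest bid, $50.

Brio pays $50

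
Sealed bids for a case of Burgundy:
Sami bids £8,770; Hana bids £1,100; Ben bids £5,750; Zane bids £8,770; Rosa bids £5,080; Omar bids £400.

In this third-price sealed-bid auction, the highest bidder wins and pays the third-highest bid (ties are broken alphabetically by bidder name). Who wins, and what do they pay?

Bids ranked: 8,770 (Sami) > 8,770 (Zane) > 5,750 (Ben) > 5,080 (Rosa) > 1,100 (Hana) > 400 (Omar)
Tie at £8,770 → Sami wins by tie-break.
Sami wins; payment is bid #3 in the ranking = £5,750.

Sami pays £5,750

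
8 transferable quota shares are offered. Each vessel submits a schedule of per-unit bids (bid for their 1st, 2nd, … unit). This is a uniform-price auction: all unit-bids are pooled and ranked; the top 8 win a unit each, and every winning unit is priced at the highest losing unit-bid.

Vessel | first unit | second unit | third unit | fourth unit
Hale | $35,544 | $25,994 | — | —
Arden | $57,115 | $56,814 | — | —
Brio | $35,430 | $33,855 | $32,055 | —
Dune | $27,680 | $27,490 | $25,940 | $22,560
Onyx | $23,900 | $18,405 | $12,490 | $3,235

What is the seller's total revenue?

All unit-bids, highest first — top 8: 57,115 (Arden-1), 56,814 (Arden-2), 35,544 (Hale-1), 35,430 (Brio-1), 33,855 (Brio-2), 32,055 (Brio-3), 27,680 (Dune-1), 27,490 (Dune-2)
The (k+1)-th unit-bid is $25,994.
Allocation: Arden 2, Brio 3, Dune 2, Hale 1. Every unit priced at $25,994.
Revenue = 8 × 25,994 = $207,952.

Total revenue: $207,952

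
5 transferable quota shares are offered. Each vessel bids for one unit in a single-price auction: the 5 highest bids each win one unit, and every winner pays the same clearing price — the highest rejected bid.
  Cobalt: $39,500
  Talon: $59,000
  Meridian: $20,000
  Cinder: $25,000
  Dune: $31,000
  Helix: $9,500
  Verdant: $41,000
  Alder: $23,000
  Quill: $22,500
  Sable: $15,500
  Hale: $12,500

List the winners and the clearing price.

Talon, Verdant, Cobalt, Dune, Cinder; each pays $23,000

Bids ranked high→low: 59,000 (Talon), 41,000 (Verdant), 39,500 (Cobalt), 31,000 (Dune), 25,000 (Cinder), 23,000 (Alder), 22,500 (Quill), …
The 5 highest are Talon, Verdant, Cobalt, Dune, Cinder.
Highest unsuccessful bid: $23,000 → clearing price.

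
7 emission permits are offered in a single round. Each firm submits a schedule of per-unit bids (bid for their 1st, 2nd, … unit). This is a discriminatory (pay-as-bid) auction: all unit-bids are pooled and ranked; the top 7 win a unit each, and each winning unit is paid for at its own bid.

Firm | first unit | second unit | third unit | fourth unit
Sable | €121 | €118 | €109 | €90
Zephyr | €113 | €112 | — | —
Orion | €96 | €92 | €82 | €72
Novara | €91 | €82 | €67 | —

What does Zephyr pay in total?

Pooled unit-bids ranked (top 7): 121 (Sable-1), 118 (Sable-2), 113 (Zephyr-1), 112 (Zephyr-2), 109 (Sable-3), 96 (Orion-1), 92 (Orion-2)
Next rejected bid: €91 (not a price — pay-as-bid).
Zephyr's winning unit-bids: 113 + 112 = €225.

Zephyr pays €225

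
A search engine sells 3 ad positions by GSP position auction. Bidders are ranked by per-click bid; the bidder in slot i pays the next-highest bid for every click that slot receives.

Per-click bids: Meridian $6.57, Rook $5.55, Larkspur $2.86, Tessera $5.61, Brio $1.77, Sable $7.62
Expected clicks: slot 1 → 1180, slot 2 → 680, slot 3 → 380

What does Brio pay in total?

Brio pays $0.00

Ranked by bid: $7.62 (Sable) > $6.57 (Meridian) > $5.61 (Tessera) > $5.55 (Rook) > …
Brio ranks below slot 3 → no slot, pays nothing.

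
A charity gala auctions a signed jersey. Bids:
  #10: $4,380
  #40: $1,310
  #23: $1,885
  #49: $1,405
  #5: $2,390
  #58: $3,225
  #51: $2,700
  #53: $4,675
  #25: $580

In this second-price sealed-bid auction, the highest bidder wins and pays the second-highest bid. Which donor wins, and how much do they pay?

Rule: the highest bidder wins and pays the second-highest bid.
Bids in order: 4,675 (#53) > 4,380 (#10) > 3,225 (#58) > 2,700 (#51) > 2,390 (#5) > 1,885 (#23) > …
Second-price: #53 pays #10's bid of $4,380.

#53 pays $4,380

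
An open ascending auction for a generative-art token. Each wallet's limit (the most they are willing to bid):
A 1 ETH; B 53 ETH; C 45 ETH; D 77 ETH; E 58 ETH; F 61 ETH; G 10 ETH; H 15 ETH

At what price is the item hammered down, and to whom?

Sorting limits: 77 (D) > 61 (F) > 58 (E) > 53 (B) > 45 (C) > 15 (H) > …
F is the last rival to drop out, at 61 ETH; D remains and wins at that price.

D wins at 61 ETH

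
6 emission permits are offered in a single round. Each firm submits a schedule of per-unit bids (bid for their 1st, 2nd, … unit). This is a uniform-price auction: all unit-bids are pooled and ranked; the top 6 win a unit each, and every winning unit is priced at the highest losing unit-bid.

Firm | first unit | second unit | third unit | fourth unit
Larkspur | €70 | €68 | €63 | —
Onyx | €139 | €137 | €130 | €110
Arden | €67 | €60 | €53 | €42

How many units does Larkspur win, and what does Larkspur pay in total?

Larkspur: 2 units, pays €134

Pooled unit-bids ranked (top 6): 139 (Onyx-1), 137 (Onyx-2), 130 (Onyx-3), 110 (Onyx-4), 70 (Larkspur-1), 68 (Larkspur-2)
The (k+1)-th unit-bid is €67.
Larkspur wins 2 unit(s) at €67 each.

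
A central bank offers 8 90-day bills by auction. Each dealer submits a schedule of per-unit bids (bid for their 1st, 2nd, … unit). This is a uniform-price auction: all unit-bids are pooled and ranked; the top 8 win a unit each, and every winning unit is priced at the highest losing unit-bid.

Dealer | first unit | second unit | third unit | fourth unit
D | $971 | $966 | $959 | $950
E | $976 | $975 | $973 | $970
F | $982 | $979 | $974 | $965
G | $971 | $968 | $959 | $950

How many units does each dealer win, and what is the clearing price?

Merging the schedules and taking the best 8: 982 (F-1), 979 (F-2), 976 (E-1), 975 (E-2), 974 (F-3), 973 (E-3), 971 (D-1), 971 (G-1)
First bid not allocated: $970.
Allocation: D 1, E 3, F 3, G 1.

D 1, E 3, F 3, G 1; clearing price $970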